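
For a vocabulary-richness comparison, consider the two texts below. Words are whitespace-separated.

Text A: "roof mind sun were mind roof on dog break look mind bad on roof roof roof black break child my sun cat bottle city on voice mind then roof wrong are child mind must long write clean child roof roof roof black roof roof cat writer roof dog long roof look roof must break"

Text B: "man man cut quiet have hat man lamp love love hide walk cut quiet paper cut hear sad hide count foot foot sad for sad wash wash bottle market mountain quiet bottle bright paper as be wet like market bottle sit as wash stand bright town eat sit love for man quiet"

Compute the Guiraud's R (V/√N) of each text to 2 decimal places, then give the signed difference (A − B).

-0.61

A: V=24, N=54, R=3.27
B: V=28, N=52, R=3.88
Difference = 3.27 − 3.88 = -0.61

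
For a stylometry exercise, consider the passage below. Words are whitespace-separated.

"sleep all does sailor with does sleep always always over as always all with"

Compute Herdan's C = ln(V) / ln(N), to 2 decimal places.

0.79

N = 14, V = 8.
ln(V) = 2.079442, ln(N) = 2.639057
C = 2.079442 / 2.639057 = 0.79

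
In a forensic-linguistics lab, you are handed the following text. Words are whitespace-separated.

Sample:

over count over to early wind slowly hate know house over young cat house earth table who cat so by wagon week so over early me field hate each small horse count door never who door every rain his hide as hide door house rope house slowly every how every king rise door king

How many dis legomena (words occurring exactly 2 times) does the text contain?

9

Frequencies: over:4, house:4, door:4, every:3, count:2, early:2, slowly:2, hate:2, cat:2, who:2, so:2, hide:2, king:2, to:1, wind:1, know:1, young:1, earth:1, table:1, by:1, … (14 more, each freq 1)
Words with frequency 2: cat, count, early, hate, hide, king, slowly, so, who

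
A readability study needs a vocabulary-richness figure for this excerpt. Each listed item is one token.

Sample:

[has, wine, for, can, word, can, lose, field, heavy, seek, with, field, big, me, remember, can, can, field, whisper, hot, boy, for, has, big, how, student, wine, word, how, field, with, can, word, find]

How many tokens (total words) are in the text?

Tokens: has, wine, for, can, word, can, lose, field, heavy, seek, with, field, big, me, remember, can, can, field, whisper, hot, boy, for, has, big, how, student, wine, word, how, field, with, can, word, find
N = 34

34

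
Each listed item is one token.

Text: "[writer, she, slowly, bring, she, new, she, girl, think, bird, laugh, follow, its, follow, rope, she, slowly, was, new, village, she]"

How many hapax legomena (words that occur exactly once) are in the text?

10

Frequencies: she:5, slowly:2, new:2, follow:2, writer:1, bring:1, girl:1, think:1, bird:1, laugh:1, its:1, rope:1, was:1, village:1
Hapax (freq=1): bird, bring, girl, its, laugh, rope, think, village, was, writer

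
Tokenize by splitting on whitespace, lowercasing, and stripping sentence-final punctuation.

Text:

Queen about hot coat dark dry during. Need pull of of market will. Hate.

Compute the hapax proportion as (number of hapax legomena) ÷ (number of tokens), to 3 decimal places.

Frequencies: of:2, queen:1, about:1, hot:1, coat:1, dark:1, dry:1, during:1, need:1, pull:1, market:1, will:1, hate:1
Hapax count = 12; token count = 14.
Ratio = 12 / 14 = 0.857

0.857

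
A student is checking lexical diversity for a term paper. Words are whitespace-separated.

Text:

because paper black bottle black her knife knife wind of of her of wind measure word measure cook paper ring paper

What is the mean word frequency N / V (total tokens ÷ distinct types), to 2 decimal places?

N = 21 tokens, V = 12 types.
Mean frequency = N / V = 21 / 12 = 1.75

1.75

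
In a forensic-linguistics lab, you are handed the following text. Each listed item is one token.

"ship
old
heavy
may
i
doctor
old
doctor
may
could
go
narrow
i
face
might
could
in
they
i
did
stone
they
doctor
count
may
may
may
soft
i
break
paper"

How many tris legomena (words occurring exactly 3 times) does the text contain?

1

Frequencies: may:5, i:4, doctor:3, old:2, could:2, they:2, ship:1, heavy:1, go:1, narrow:1, face:1, might:1, in:1, did:1, stone:1, count:1, soft:1, break:1, paper:1
Words with frequency 3: doctor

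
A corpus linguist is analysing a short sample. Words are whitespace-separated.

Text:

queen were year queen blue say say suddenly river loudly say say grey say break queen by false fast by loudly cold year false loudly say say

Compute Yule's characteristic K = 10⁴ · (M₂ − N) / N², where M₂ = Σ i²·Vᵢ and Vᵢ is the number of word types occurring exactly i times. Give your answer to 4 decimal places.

823.0453

Frequencies: say:7, queen:3, loudly:3, year:2, by:2, false:2, were:1, blue:1, suddenly:1, river:1, grey:1, break:1, fast:1, cold:1
N = 27. Frequency spectrum: V_1=8, V_2=3, V_3=2, V_7=1
M₂ = 1²·8 + 2²·3 + 3²·2 + 7²·1 = 87
K = 10000 × (87 − 27) / 27² = 823.0453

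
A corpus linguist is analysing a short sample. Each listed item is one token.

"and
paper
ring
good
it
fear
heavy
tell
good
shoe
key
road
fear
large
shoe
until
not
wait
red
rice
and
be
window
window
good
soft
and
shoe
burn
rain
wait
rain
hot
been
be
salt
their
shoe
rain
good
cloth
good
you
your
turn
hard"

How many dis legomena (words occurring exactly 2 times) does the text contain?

Frequencies: good:5, shoe:4, and:3, rain:3, fear:2, wait:2, be:2, window:2, paper:1, ring:1, it:1, heavy:1, tell:1, key:1, road:1, large:1, until:1, not:1, red:1, rice:1, … (11 more, each freq 1)
Words with frequency 2: be, fear, wait, window

4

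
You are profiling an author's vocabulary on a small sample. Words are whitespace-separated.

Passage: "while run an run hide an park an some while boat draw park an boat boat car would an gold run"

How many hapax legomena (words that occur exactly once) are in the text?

Frequencies: an:5, run:3, boat:3, while:2, park:2, hide:1, some:1, draw:1, car:1, would:1, gold:1
Hapax (freq=1): car, draw, gold, hide, some, would

6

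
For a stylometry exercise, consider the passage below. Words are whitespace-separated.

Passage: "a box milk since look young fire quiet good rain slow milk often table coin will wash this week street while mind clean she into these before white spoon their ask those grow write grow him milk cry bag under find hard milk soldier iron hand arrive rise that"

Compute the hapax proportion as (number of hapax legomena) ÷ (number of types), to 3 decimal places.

Frequencies: milk:4, grow:2, a:1, box:1, since:1, look:1, young:1, fire:1, quiet:1, good:1, rain:1, slow:1, often:1, table:1, coin:1, will:1, wash:1, this:1, week:1, street:1, … (25 more, each freq 1)
Hapax count = 43; type count = 45.
Ratio = 43 / 45 = 0.956

0.956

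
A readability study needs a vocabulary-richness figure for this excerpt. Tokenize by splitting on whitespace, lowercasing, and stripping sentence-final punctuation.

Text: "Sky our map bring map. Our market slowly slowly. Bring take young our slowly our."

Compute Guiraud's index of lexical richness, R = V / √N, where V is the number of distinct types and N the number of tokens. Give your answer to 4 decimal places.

N = 15, V = 8.
√N = 3.872983
R = 8 / 3.872983 = 2.0656

2.0656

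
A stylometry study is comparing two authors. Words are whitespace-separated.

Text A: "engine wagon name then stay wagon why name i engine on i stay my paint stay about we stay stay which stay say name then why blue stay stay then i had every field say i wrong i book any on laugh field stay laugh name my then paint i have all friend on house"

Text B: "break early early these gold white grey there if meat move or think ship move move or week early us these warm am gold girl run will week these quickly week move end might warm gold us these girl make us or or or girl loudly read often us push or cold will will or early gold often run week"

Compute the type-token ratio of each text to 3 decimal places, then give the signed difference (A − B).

-0.010

TTR(A) = 26/55 = 0.473
TTR(B) = 29/60 = 0.483
Difference = 0.473 − 0.483 = -0.010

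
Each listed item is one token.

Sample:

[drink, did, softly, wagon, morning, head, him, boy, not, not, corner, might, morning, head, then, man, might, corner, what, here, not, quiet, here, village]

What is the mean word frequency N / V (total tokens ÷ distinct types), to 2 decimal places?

N = 24 tokens, V = 17 types.
Mean frequency = N / V = 24 / 17 = 1.41

1.41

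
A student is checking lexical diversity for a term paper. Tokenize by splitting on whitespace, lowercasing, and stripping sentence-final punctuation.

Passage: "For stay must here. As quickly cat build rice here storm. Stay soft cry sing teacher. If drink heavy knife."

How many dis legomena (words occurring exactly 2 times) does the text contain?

Frequencies: stay:2, here:2, for:1, must:1, as:1, quickly:1, cat:1, build:1, rice:1, storm:1, soft:1, cry:1, sing:1, teacher:1, if:1, drink:1, heavy:1, knife:1
Words with frequency 2: here, stay

2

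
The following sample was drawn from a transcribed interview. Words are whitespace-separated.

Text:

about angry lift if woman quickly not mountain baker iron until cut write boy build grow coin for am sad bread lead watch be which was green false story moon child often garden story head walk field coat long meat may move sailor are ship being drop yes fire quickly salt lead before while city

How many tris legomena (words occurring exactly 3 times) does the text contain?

Frequencies: quickly:2, lead:2, story:2, about:1, angry:1, lift:1, if:1, woman:1, not:1, mountain:1, baker:1, iron:1, until:1, cut:1, write:1, boy:1, build:1, grow:1, coin:1, for:1, … (32 more, each freq 1)
Words with frequency 3: (none)

0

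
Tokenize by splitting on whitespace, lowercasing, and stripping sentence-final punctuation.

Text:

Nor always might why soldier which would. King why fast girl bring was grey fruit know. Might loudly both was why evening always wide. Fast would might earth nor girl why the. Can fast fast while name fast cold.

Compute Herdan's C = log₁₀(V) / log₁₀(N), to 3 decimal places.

N = 39, V = 25.
log₁₀(V) = 1.397940, log₁₀(N) = 1.591065
C = 1.397940 / 1.591065 = 0.879

0.879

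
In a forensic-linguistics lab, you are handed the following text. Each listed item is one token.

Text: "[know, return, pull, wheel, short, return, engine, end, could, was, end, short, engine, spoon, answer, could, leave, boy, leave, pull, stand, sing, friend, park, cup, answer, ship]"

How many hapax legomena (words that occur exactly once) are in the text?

11

Frequencies: return:2, pull:2, short:2, engine:2, end:2, could:2, answer:2, leave:2, know:1, wheel:1, was:1, spoon:1, boy:1, stand:1, sing:1, friend:1, park:1, cup:1, ship:1
Hapax (freq=1): boy, cup, friend, know, park, ship, sing, spoon, stand, was, wheel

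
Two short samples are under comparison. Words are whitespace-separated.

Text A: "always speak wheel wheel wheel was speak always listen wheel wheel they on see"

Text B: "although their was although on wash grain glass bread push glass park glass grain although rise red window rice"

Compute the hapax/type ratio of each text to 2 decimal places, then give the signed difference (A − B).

-0.16

A: hapax=5, V=8, ratio=0.63
B: hapax=11, V=14, ratio=0.79
Difference = 0.63 − 0.79 = -0.16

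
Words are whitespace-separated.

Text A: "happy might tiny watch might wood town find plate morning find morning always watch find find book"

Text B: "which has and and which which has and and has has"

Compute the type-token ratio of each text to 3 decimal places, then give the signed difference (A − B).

TTR(A) = 11/17 = 0.647
TTR(B) = 3/11 = 0.273
Difference = 0.647 − 0.273 = 0.374

0.374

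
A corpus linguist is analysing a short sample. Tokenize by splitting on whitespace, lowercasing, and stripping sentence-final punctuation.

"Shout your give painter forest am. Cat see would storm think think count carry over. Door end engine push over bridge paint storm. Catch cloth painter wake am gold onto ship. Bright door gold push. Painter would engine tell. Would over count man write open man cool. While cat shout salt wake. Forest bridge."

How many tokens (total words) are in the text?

54

Tokens: shout, your, give, painter, forest, am, cat, see, would, storm, think, think, count, carry, over, door, end, engine, push, over, bridge, paint, storm, catch, cloth, painter, wake, am, gold, onto, ship, bright, door, gold, push, painter, would, engine, tell, would, over, count, man, write, open, man, cool, while, cat, shout, salt, wake, forest, bridge
N = 54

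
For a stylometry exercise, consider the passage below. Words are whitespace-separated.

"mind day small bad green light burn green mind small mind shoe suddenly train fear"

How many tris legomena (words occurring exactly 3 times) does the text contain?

1

Frequencies: mind:3, small:2, green:2, day:1, bad:1, light:1, burn:1, shoe:1, suddenly:1, train:1, fear:1
Words with frequency 3: mind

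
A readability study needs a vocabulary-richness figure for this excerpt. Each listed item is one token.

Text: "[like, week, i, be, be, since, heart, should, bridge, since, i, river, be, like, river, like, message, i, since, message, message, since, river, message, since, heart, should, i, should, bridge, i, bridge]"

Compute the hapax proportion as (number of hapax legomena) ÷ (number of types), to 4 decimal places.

0.1000

Frequencies: i:5, since:5, message:4, like:3, be:3, should:3, bridge:3, river:3, heart:2, week:1
Hapax count = 1; type count = 10.
Ratio = 1 / 10 = 0.1000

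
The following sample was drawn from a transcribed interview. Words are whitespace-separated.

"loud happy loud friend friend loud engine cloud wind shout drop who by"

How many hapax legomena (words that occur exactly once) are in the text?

8

Frequencies: loud:3, friend:2, happy:1, engine:1, cloud:1, wind:1, shout:1, drop:1, who:1, by:1
Hapax (freq=1): by, cloud, drop, engine, happy, shout, who, wind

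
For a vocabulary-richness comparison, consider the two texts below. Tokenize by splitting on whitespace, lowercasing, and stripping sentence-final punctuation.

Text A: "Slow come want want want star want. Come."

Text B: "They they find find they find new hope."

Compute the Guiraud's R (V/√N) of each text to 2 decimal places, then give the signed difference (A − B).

0.00

A: V=4, N=8, R=1.41
B: V=4, N=8, R=1.41
Difference = 1.41 − 1.41 = 0.00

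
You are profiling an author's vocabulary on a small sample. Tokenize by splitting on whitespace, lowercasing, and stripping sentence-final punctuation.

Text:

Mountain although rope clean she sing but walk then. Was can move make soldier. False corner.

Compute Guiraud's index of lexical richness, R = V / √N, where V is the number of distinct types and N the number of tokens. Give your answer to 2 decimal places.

N = 16, V = 16.
√N = 4.000000
R = 16 / 4.000000 = 4.00

4.00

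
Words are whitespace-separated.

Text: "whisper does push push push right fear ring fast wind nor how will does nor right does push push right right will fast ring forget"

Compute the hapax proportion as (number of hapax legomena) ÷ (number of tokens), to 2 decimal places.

0.20

Frequencies: push:5, right:4, does:3, ring:2, fast:2, nor:2, will:2, whisper:1, fear:1, wind:1, how:1, forget:1
Hapax count = 5; token count = 25.
Ratio = 5 / 25 = 0.20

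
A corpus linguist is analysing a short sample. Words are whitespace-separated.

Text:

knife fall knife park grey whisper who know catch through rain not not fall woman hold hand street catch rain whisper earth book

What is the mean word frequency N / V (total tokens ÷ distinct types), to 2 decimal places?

1.35

N = 23 tokens, V = 17 types.
Mean frequency = N / V = 23 / 17 = 1.35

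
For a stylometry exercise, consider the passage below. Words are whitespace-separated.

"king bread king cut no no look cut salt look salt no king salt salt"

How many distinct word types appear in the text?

Distinct types: {bread, cut, king, look, no, salt}
V = 6

6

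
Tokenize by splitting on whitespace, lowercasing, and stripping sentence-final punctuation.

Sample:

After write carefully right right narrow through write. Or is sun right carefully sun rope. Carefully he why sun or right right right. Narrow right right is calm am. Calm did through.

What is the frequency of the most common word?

8

Frequencies: right:8, carefully:3, sun:3, write:2, narrow:2, through:2, or:2, is:2, calm:2, after:1, rope:1, he:1, why:1, am:1, did:1
Most common: 'right' with frequency 8.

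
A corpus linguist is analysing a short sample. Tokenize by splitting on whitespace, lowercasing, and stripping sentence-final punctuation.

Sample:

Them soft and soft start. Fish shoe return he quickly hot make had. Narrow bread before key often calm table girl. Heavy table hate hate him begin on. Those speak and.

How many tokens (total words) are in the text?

31

Tokens: them, soft, and, soft, start, fish, shoe, return, he, quickly, hot, make, had, narrow, bread, before, key, often, calm, table, girl, heavy, table, hate, hate, him, begin, on, those, speak, and
N = 31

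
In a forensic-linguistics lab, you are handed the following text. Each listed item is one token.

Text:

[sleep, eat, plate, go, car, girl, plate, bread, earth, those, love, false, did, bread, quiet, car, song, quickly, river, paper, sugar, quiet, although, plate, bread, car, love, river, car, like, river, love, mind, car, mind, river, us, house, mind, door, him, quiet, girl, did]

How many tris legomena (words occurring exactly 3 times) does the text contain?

5

Frequencies: car:5, river:4, plate:3, bread:3, love:3, quiet:3, mind:3, girl:2, did:2, sleep:1, eat:1, go:1, earth:1, those:1, false:1, song:1, quickly:1, paper:1, sugar:1, although:1, … (5 more, each freq 1)
Words with frequency 3: bread, love, mind, plate, quiet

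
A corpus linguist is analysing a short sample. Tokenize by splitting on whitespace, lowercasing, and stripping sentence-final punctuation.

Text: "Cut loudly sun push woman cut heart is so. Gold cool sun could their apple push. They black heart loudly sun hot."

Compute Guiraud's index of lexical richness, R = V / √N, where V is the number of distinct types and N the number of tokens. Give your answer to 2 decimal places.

3.41

N = 22, V = 16.
√N = 4.690416
R = 16 / 4.690416 = 3.41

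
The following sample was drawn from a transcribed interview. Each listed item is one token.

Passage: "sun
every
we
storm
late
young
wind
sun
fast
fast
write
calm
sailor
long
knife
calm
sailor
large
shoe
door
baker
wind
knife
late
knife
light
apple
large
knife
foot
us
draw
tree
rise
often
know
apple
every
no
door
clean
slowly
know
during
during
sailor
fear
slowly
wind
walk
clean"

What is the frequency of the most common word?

Frequencies: knife:4, wind:3, sailor:3, sun:2, every:2, late:2, fast:2, calm:2, large:2, door:2, apple:2, know:2, clean:2, slowly:2, during:2, we:1, storm:1, young:1, write:1, long:1, … (12 more, each freq 1)
Most common: 'knife' with frequency 4.

4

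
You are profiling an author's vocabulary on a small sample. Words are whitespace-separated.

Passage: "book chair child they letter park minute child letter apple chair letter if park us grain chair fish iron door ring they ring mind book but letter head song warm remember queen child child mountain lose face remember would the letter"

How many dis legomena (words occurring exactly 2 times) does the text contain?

Frequencies: letter:5, child:4, chair:3, book:2, they:2, park:2, ring:2, remember:2, minute:1, apple:1, if:1, us:1, grain:1, fish:1, iron:1, door:1, mind:1, but:1, head:1, song:1, … (7 more, each freq 1)
Words with frequency 2: book, park, remember, ring, they

5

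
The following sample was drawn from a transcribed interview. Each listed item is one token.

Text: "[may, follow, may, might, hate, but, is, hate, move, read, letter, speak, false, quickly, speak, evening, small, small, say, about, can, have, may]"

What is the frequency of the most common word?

Frequencies: may:3, hate:2, speak:2, small:2, follow:1, might:1, but:1, is:1, move:1, read:1, letter:1, false:1, quickly:1, evening:1, say:1, about:1, can:1, have:1
Most common: 'may' with frequency 3.

3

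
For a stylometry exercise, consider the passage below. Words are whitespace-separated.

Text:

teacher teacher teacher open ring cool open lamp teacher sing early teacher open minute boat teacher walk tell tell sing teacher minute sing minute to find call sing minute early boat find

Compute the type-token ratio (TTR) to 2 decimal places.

0.44

N = 32 tokens, V = 14 types.
TTR = V / N = 14 / 32 = 0.44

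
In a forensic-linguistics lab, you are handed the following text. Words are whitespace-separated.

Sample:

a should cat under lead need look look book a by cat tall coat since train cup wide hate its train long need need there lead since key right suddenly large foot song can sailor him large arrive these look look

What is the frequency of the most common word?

Frequencies: look:4, need:3, a:2, cat:2, lead:2, since:2, train:2, large:2, should:1, under:1, book:1, by:1, tall:1, coat:1, cup:1, wide:1, hate:1, its:1, long:1, there:1, … (10 more, each freq 1)
Most common: 'look' with frequency 4.

4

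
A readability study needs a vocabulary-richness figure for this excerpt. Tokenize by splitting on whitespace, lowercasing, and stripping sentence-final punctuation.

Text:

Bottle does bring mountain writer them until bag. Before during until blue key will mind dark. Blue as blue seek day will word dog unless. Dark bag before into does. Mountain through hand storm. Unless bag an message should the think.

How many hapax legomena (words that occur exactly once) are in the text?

Frequencies: bag:3, blue:3, does:2, mountain:2, until:2, before:2, will:2, dark:2, unless:2, bottle:1, bring:1, writer:1, them:1, during:1, key:1, mind:1, as:1, seek:1, day:1, word:1, … (10 more, each freq 1)
Hapax (freq=1): an, as, bottle, bring, day, dog, during, hand, into, key, message, mind, seek, should, storm, the, them, think, through, word, writer

21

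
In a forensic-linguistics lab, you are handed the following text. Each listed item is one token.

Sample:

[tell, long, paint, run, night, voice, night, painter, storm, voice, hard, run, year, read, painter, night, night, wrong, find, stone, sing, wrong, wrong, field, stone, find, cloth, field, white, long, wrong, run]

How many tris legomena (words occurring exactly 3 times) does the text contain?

1

Frequencies: night:4, wrong:4, run:3, long:2, voice:2, painter:2, find:2, stone:2, field:2, tell:1, paint:1, storm:1, hard:1, year:1, read:1, sing:1, cloth:1, white:1
Words with frequency 3: run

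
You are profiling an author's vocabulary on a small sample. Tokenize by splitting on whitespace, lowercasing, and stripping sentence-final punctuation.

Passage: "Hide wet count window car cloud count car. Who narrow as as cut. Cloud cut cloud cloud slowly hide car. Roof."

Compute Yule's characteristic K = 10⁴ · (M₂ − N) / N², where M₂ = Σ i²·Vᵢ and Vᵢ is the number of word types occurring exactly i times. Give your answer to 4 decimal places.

Frequencies: cloud:4, car:3, hide:2, count:2, as:2, cut:2, wet:1, window:1, who:1, narrow:1, slowly:1, roof:1
N = 21. Frequency spectrum: V_1=6, V_2=4, V_3=1, V_4=1
M₂ = 1²·6 + 2²·4 + 3²·1 + 4²·1 = 47
K = 10000 × (47 − 21) / 21² = 589.5692

589.5692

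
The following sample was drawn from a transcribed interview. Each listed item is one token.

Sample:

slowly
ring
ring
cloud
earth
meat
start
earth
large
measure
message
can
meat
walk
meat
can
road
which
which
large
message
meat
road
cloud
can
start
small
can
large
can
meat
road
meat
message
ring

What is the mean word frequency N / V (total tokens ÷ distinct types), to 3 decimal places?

2.500

N = 35 tokens, V = 14 types.
Mean frequency = N / V = 35 / 14 = 2.500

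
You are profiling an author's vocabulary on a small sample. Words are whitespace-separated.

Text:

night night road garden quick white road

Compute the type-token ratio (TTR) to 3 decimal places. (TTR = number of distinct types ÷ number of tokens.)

N = 7 tokens, V = 5 types.
TTR = V / N = 5 / 7 = 0.714

0.714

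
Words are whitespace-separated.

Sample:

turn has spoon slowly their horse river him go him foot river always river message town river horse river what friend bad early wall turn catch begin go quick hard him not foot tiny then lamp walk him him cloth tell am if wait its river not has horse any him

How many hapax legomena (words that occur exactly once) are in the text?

26

Frequencies: river:6, him:6, horse:3, turn:2, has:2, go:2, foot:2, not:2, spoon:1, slowly:1, their:1, always:1, message:1, town:1, what:1, friend:1, bad:1, early:1, wall:1, catch:1, … (14 more, each freq 1)
Hapax (freq=1): always, am, any, bad, begin, catch, cloth, early, friend, hard, if, its, lamp, message, quick, slowly, spoon, tell, their, then, tiny, town, wait, walk, wall, what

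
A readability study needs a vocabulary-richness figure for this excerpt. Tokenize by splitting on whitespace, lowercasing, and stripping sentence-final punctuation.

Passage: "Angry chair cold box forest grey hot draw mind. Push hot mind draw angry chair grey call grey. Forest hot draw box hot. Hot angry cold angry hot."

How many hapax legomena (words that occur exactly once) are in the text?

Frequencies: hot:6, angry:4, grey:3, draw:3, chair:2, cold:2, box:2, forest:2, mind:2, push:1, call:1
Hapax (freq=1): call, push

2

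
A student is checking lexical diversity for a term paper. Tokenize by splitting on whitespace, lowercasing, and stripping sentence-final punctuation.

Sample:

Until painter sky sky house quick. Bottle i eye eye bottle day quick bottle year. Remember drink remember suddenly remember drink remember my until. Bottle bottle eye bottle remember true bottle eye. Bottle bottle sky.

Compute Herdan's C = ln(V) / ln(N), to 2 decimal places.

N = 35, V = 15.
ln(V) = 2.708050, ln(N) = 3.555348
C = 2.708050 / 3.555348 = 0.76

0.76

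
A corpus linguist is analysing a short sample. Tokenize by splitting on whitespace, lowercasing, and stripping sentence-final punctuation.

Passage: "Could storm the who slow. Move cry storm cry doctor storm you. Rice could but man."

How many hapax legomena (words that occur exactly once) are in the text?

9

Frequencies: storm:3, could:2, cry:2, the:1, who:1, slow:1, move:1, doctor:1, you:1, rice:1, but:1, man:1
Hapax (freq=1): but, doctor, man, move, rice, slow, the, who, you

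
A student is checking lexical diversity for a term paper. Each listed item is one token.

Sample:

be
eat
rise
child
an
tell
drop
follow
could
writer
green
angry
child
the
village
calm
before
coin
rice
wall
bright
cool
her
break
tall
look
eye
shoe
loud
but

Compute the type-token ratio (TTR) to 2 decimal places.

0.97

N = 30 tokens, V = 29 types.
TTR = V / N = 29 / 30 = 0.97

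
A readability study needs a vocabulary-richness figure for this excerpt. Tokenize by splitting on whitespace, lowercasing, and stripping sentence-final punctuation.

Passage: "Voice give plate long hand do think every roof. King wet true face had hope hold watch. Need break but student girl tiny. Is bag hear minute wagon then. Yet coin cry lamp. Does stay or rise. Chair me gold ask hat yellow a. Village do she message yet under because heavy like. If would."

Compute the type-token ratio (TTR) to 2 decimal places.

0.96

N = 55 tokens, V = 53 types.
TTR = V / N = 53 / 55 = 0.96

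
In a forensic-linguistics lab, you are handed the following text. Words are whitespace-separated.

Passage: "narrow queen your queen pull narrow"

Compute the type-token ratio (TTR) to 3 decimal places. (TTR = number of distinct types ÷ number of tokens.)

0.667

N = 6 tokens, V = 4 types.
TTR = V / N = 4 / 6 = 0.667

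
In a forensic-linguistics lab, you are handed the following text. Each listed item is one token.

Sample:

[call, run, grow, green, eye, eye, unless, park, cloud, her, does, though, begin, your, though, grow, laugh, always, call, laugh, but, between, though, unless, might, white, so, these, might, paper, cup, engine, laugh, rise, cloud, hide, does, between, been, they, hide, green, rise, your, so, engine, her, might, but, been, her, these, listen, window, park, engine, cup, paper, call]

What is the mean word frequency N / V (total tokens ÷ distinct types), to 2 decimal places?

1.97

N = 59 tokens, V = 30 types.
Mean frequency = N / V = 59 / 30 = 1.97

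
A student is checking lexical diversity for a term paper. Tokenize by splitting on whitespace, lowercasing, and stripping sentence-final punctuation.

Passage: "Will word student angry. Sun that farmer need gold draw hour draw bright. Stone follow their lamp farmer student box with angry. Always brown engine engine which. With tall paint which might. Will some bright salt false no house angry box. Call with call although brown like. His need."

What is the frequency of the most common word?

Frequencies: angry:3, with:3, will:2, student:2, farmer:2, need:2, draw:2, bright:2, box:2, brown:2, engine:2, which:2, call:2, word:1, sun:1, that:1, gold:1, hour:1, stone:1, follow:1, … (14 more, each freq 1)
Most common: 'angry' with frequency 3.

3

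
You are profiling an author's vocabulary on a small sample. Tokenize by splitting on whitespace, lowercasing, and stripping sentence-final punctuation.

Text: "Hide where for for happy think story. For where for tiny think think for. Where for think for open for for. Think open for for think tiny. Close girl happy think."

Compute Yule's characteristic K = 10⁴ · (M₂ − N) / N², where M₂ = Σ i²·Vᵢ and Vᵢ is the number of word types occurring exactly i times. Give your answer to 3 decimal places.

1706.556

Frequencies: for:11, think:7, where:3, happy:2, tiny:2, open:2, hide:1, story:1, close:1, girl:1
N = 31. Frequency spectrum: V_1=4, V_2=3, V_3=1, V_7=1, V_11=1
M₂ = 1²·4 + 2²·3 + 3²·1 + 7²·1 + 11²·1 = 195
K = 10000 × (195 − 31) / 31² = 1706.556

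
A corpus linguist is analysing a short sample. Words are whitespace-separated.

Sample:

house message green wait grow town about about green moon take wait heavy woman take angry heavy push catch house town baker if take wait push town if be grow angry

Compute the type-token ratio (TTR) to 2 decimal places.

0.55

N = 31 tokens, V = 17 types.
TTR = V / N = 17 / 31 = 0.55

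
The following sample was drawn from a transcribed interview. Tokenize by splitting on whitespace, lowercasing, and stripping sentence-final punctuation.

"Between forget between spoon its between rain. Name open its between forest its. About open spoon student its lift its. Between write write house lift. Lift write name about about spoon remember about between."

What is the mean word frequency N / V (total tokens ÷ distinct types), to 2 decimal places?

N = 34 tokens, V = 14 types.
Mean frequency = N / V = 34 / 14 = 2.43

2.43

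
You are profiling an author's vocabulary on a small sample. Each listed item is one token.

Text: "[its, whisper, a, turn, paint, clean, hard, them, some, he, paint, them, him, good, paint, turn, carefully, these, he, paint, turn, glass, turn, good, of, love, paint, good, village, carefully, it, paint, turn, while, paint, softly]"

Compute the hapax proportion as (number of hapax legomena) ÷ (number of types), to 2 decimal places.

0.71

Frequencies: paint:7, turn:5, good:3, them:2, he:2, carefully:2, its:1, whisper:1, a:1, clean:1, hard:1, some:1, him:1, these:1, glass:1, of:1, love:1, village:1, it:1, while:1, … (1 more, each freq 1)
Hapax count = 15; type count = 21.
Ratio = 15 / 21 = 0.71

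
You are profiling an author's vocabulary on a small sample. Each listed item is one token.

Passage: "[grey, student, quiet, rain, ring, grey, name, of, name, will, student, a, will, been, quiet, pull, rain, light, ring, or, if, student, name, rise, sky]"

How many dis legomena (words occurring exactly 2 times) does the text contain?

5

Frequencies: student:3, name:3, grey:2, quiet:2, rain:2, ring:2, will:2, of:1, a:1, been:1, pull:1, light:1, or:1, if:1, rise:1, sky:1
Words with frequency 2: grey, quiet, rain, ring, will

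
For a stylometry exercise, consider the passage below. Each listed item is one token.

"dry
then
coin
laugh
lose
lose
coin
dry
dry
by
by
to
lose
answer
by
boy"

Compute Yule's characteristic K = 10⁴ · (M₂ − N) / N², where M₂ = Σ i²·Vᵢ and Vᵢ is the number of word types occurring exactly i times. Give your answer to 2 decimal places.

Frequencies: dry:3, lose:3, by:3, coin:2, then:1, laugh:1, to:1, answer:1, boy:1
N = 16. Frequency spectrum: V_1=5, V_2=1, V_3=3
M₂ = 1²·5 + 2²·1 + 3²·3 = 36
K = 10000 × (36 − 16) / 16² = 781.25

781.25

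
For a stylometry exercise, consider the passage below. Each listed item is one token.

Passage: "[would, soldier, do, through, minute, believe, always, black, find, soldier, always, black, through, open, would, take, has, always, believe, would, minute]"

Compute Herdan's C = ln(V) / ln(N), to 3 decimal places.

N = 21, V = 12.
ln(V) = 2.484907, ln(N) = 3.044522
C = 2.484907 / 3.044522 = 0.816

0.816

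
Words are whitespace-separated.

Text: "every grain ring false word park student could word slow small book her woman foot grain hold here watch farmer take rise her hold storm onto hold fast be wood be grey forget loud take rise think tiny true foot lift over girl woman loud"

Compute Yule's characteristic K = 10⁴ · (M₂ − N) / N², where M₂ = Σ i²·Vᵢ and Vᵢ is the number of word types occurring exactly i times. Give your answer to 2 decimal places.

118.52

Frequencies: hold:3, grain:2, word:2, her:2, woman:2, foot:2, take:2, rise:2, be:2, loud:2, every:1, ring:1, false:1, park:1, student:1, could:1, slow:1, small:1, book:1, here:1, … (14 more, each freq 1)
N = 45. Frequency spectrum: V_1=24, V_2=9, V_3=1
M₂ = 1²·24 + 2²·9 + 3²·1 = 69
K = 10000 × (69 − 45) / 45² = 118.52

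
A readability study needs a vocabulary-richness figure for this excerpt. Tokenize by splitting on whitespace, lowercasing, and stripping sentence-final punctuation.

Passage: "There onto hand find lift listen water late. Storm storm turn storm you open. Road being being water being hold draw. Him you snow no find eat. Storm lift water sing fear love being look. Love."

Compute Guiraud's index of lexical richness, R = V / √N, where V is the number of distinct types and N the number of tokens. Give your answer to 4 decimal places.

4.0000

N = 36, V = 24.
√N = 6.000000
R = 24 / 6.000000 = 4.0000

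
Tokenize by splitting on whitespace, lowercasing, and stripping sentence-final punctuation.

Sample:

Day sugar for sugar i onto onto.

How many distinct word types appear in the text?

Distinct types: {day, for, i, onto, sugar}
V = 5

5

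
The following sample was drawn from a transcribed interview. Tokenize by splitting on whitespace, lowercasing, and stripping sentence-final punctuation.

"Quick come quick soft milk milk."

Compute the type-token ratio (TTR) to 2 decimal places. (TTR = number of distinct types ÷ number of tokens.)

0.67

N = 6 tokens, V = 4 types.
TTR = V / N = 4 / 6 = 0.67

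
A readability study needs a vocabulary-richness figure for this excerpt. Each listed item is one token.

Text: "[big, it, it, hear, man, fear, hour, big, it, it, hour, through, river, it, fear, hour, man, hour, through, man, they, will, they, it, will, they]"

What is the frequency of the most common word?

6

Frequencies: it:6, hour:4, man:3, they:3, big:2, fear:2, through:2, will:2, hear:1, river:1
Most common: 'it' with frequency 6.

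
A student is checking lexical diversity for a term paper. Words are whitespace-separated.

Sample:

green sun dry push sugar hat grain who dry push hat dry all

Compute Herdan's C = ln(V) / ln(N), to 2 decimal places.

0.86

N = 13, V = 9.
ln(V) = 2.197225, ln(N) = 2.564949
C = 2.197225 / 2.564949 = 0.86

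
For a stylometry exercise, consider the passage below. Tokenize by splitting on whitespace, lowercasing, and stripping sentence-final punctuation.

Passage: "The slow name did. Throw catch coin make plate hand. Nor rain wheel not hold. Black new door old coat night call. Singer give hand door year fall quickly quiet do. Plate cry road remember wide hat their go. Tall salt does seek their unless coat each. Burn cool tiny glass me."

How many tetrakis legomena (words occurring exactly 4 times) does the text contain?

0

Frequencies: plate:2, hand:2, door:2, coat:2, their:2, the:1, slow:1, name:1, did:1, throw:1, catch:1, coin:1, make:1, nor:1, rain:1, wheel:1, not:1, hold:1, black:1, new:1, … (27 more, each freq 1)
Words with frequency 4: (none)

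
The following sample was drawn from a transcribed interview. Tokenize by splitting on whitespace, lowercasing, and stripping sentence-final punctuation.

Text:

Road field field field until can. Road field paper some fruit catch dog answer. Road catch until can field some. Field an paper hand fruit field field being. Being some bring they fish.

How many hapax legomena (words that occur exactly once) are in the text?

7

Frequencies: field:8, road:3, some:3, until:2, can:2, paper:2, fruit:2, catch:2, being:2, dog:1, answer:1, an:1, hand:1, bring:1, they:1, fish:1
Hapax (freq=1): an, answer, bring, dog, fish, hand, they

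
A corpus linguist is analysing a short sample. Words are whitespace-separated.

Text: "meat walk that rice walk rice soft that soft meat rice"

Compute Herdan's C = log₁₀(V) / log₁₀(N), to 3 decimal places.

0.671

N = 11, V = 5.
log₁₀(V) = 0.698970, log₁₀(N) = 1.041393
C = 0.698970 / 1.041393 = 0.671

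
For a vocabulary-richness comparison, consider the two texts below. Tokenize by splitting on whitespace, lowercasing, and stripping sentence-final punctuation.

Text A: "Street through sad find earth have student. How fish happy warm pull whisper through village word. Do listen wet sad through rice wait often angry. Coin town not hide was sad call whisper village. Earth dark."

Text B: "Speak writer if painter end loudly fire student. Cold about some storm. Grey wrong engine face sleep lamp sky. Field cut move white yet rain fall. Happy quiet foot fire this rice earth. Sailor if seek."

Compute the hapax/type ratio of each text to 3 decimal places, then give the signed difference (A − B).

A: hapax=24, V=29, ratio=0.828
B: hapax=32, V=34, ratio=0.941
Difference = 0.828 − 0.941 = -0.113

-0.113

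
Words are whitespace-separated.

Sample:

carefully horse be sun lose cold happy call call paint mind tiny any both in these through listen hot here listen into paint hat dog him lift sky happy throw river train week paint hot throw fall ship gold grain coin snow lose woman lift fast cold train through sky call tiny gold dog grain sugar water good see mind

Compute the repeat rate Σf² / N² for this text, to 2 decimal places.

Frequencies: call:3, paint:3, lose:2, cold:2, happy:2, mind:2, tiny:2, through:2, listen:2, hot:2, dog:2, lift:2, sky:2, throw:2, train:2, gold:2, grain:2, carefully:1, horse:1, be:1, … (21 more, each freq 1)
Σf² = 102; N² = 3600
Repeat rate = 102 / 3600 = 0.03

0.03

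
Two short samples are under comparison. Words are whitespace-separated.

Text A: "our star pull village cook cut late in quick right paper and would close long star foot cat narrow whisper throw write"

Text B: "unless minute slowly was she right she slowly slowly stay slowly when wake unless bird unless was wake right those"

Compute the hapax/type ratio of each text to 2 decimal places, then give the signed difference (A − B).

0.50

A: hapax=20, V=21, ratio=0.95
B: hapax=5, V=11, ratio=0.45
Difference = 0.95 − 0.45 = 0.50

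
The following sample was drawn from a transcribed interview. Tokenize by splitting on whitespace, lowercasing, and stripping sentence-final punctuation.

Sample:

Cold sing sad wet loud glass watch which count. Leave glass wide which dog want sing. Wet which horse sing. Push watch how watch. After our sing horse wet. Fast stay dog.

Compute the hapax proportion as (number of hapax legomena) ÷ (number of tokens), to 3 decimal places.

0.406

Frequencies: sing:4, wet:3, watch:3, which:3, glass:2, dog:2, horse:2, cold:1, sad:1, loud:1, count:1, leave:1, wide:1, want:1, push:1, how:1, after:1, our:1, fast:1, stay:1
Hapax count = 13; token count = 32.
Ratio = 13 / 32 = 0.406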